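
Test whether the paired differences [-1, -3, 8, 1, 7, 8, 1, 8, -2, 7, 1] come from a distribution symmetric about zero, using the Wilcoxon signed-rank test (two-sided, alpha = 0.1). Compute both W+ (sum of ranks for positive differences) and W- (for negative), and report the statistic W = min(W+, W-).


Step 1: Drop any zero differences (none here) and take |d_i|.
|d| = [1, 3, 8, 1, 7, 8, 1, 8, 2, 7, 1]
Step 2: Midrank |d_i| (ties get averaged ranks).
ranks: |1|->2.5, |3|->6, |8|->10, |1|->2.5, |7|->7.5, |8|->10, |1|->2.5, |8|->10, |2|->5, |7|->7.5, |1|->2.5
Step 3: Attach original signs; sum ranks with positive sign and with negative sign.
W+ = 10 + 2.5 + 7.5 + 10 + 2.5 + 10 + 7.5 + 2.5 = 52.5
W- = 2.5 + 6 + 5 = 13.5
(Check: W+ + W- = 66 should equal n(n+1)/2 = 66.)
Step 4: Test statistic W = min(W+, W-) = 13.5.
Step 5: Ties in |d|, so use the tie-corrected normal approximation.
        E[W] = n(n+1)/4 = 11*12/4 = 33.
        Tie groups: |d|=1 (t=4), |d|=7 (t=2), |d|=8 (t=3); sum(t^3 - t) = 90.
        Var[W] = n(n+1)(2n+1)/24 - sum(t^3-t)/48 = 3036/24 - 90/48 = 124.625.
        z = (W - E[W]) / sqrt(Var[W]) = (13.5 - 33) / 11.1636 = -1.7468.
        Two-sided p = 2*Phi(z) = 0.080680.
Step 6: alpha = 0.1. reject H0.

W+ = 52.5, W- = 13.5, W = min = 13.5, p = 0.080680, reject H0.


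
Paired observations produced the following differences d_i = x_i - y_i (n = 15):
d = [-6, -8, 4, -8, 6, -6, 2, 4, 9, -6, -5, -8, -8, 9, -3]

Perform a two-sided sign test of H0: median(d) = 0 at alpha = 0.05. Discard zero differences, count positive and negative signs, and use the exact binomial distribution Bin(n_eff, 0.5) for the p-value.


Step 1: Discard zero differences. Original n = 15; n_eff = number of nonzero differences = 15.
Nonzero differences (with sign): -6, -8, +4, -8, +6, -6, +2, +4, +9, -6, -5, -8, -8, +9, -3
Step 2: Count signs: positive = 6, negative = 9.
Step 3: Under H0: P(positive) = 0.5, so the number of positives S ~ Bin(15, 0.5).
Step 4: Two-sided exact p-value = sum of Bin(15,0.5) probabilities at or below the observed probability = 0.607239.
Step 5: alpha = 0.05. fail to reject H0.

n_eff = 15, pos = 6, neg = 9, p = 0.607239, fail to reject H0.


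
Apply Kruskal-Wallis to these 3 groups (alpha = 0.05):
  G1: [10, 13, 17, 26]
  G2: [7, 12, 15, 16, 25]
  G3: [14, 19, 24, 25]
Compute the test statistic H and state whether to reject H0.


Step 1: Combine all N = 13 observations and assign midranks.
sorted (value, group, rank): (7,G2,1), (10,G1,2), (12,G2,3), (13,G1,4), (14,G3,5), (15,G2,6), (16,G2,7), (17,G1,8), (19,G3,9), (24,G3,10), (25,G2,11.5), (25,G3,11.5), (26,G1,13)
Step 2: Sum ranks within each group.
R_1 = 27 (n_1 = 4)
R_2 = 28.5 (n_2 = 5)
R_3 = 35.5 (n_3 = 4)
Step 3: H = 12/(N(N+1)) * sum(R_i^2/n_i) - 3(N+1)
     = 12/(13*14) * (27^2/4 + 28.5^2/5 + 35.5^2/4) - 3*14
     = 0.065934 * 659.763 - 42
     = 1.500824.
Step 4: Ties present; correction factor C = 1 - 6/(13^3 - 13) = 0.997253. Corrected H = 1.500824 / 0.997253 = 1.504959.
Step 5: Under H0, H ~ chi^2(2); p-value = 0.471197.
Step 6: alpha = 0.05. fail to reject H0.

H = 1.5050, df = 2, p = 0.471197, fail to reject H0.


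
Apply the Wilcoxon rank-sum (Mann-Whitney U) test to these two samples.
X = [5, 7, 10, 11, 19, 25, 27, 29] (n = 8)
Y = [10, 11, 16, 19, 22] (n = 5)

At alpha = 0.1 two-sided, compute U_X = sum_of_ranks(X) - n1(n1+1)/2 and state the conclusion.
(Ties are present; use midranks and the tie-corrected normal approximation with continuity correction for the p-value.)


Step 1: Combine and sort all 13 observations; assign midranks.
sorted (value, group): (5,X), (7,X), (10,X), (10,Y), (11,X), (11,Y), (16,Y), (19,X), (19,Y), (22,Y), (25,X), (27,X), (29,X)
ranks: 5->1, 7->2, 10->3.5, 10->3.5, 11->5.5, 11->5.5, 16->7, 19->8.5, 19->8.5, 22->10, 25->11, 27->12, 29->13
Step 2: Rank sum for X: R1 = 1 + 2 + 3.5 + 5.5 + 8.5 + 11 + 12 + 13 = 56.5.
Step 3: U_X = R1 - n1(n1+1)/2 = 56.5 - 8*9/2 = 56.5 - 36 = 20.5.
       U_Y = n1*n2 - U_X = 40 - 20.5 = 19.5.
Step 4: Ties are present, so use the tie-corrected normal approximation (with continuity correction) for the p-value.
Step 5: p-value = 1.000000; compare to alpha = 0.1. fail to reject H0.

U_X = 20.5, p = 1.000000, fail to reject H0 at alpha = 0.1.


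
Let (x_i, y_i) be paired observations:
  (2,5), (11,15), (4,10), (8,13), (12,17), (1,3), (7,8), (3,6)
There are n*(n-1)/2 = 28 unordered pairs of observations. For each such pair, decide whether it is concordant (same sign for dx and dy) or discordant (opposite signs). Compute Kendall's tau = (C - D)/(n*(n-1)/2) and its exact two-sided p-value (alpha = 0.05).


Step 1: Enumerate the 28 unordered pairs (i,j) with i<j and classify each by sign(x_j-x_i) * sign(y_j-y_i).
  (1,2):dx=+9,dy=+10->C; (1,3):dx=+2,dy=+5->C; (1,4):dx=+6,dy=+8->C; (1,5):dx=+10,dy=+12->C
  (1,6):dx=-1,dy=-2->C; (1,7):dx=+5,dy=+3->C; (1,8):dx=+1,dy=+1->C; (2,3):dx=-7,dy=-5->C
  (2,4):dx=-3,dy=-2->C; (2,5):dx=+1,dy=+2->C; (2,6):dx=-10,dy=-12->C; (2,7):dx=-4,dy=-7->C
  (2,8):dx=-8,dy=-9->C; (3,4):dx=+4,dy=+3->C; (3,5):dx=+8,dy=+7->C; (3,6):dx=-3,dy=-7->C
  (3,7):dx=+3,dy=-2->D; (3,8):dx=-1,dy=-4->C; (4,5):dx=+4,dy=+4->C; (4,6):dx=-7,dy=-10->C
  (4,7):dx=-1,dy=-5->C; (4,8):dx=-5,dy=-7->C; (5,6):dx=-11,dy=-14->C; (5,7):dx=-5,dy=-9->C
  (5,8):dx=-9,dy=-11->C; (6,7):dx=+6,dy=+5->C; (6,8):dx=+2,dy=+3->C; (7,8):dx=-4,dy=-2->C
Step 2: C = 27, D = 1, total pairs = 28.
Step 3: tau = (C - D)/(n(n-1)/2) = (27 - 1)/28 = 0.928571.
Step 4: Exact two-sided p-value (enumerate n! = 40320 permutations of y under H0): p = 0.000397.
Step 5: alpha = 0.05. reject H0.

tau_b = 0.9286 (C=27, D=1), p = 0.000397, reject H0.


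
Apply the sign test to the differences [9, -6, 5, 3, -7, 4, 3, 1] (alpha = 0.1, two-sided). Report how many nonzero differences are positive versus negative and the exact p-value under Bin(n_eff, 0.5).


Step 1: Discard zero differences. Original n = 8; n_eff = number of nonzero differences = 8.
Nonzero differences (with sign): +9, -6, +5, +3, -7, +4, +3, +1
Step 2: Count signs: positive = 6, negative = 2.
Step 3: Under H0: P(positive) = 0.5, so the number of positives S ~ Bin(8, 0.5).
Step 4: Two-sided exact p-value = sum of Bin(8,0.5) probabilities at or below the observed probability = 0.289062.
Step 5: alpha = 0.1. fail to reject H0.

n_eff = 8, pos = 6, neg = 2, p = 0.289062, fail to reject H0.


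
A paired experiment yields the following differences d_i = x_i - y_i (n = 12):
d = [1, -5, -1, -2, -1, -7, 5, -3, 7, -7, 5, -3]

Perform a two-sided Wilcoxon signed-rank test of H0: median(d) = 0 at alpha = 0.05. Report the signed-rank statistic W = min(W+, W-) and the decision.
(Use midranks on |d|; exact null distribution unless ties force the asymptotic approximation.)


Step 1: Drop any zero differences (none here) and take |d_i|.
|d| = [1, 5, 1, 2, 1, 7, 5, 3, 7, 7, 5, 3]
Step 2: Midrank |d_i| (ties get averaged ranks).
ranks: |1|->2, |5|->8, |1|->2, |2|->4, |1|->2, |7|->11, |5|->8, |3|->5.5, |7|->11, |7|->11, |5|->8, |3|->5.5
Step 3: Attach original signs; sum ranks with positive sign and with negative sign.
W+ = 2 + 8 + 11 + 8 = 29
W- = 8 + 2 + 4 + 2 + 11 + 5.5 + 11 + 5.5 = 49
(Check: W+ + W- = 78 should equal n(n+1)/2 = 78.)
Step 4: Test statistic W = min(W+, W-) = 29.
Step 5: Ties in |d|, so use the tie-corrected normal approximation.
        E[W] = n(n+1)/4 = 12*13/4 = 39.
        Tie groups: |d|=1 (t=3), |d|=3 (t=2), |d|=5 (t=3), |d|=7 (t=3); sum(t^3 - t) = 78.
        Var[W] = n(n+1)(2n+1)/24 - sum(t^3-t)/48 = 3900/24 - 78/48 = 160.875.
        z = (W - E[W]) / sqrt(Var[W]) = (29 - 39) / 12.6837 = -0.7884.
        Two-sided p = 2*Phi(z) = 0.430453.
Step 6: alpha = 0.05. fail to reject H0.

W+ = 29, W- = 49, W = min = 29, p = 0.430453, fail to reject H0.


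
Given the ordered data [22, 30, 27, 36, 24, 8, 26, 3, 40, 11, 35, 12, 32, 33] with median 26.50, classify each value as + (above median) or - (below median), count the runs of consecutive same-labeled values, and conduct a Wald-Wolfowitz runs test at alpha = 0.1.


Step 1: Compute median = 26.50; label A = above, B = below.
Labels in order: BAAABBBBABABAA  (n_A = 7, n_B = 7)
Step 2: Count runs R = 8.
Step 3: Under H0 (random ordering), E[R] = 2*n_A*n_B/(n_A+n_B) + 1 = 2*7*7/14 + 1 = 8.0000.
        Var[R] = 2*n_A*n_B*(2*n_A*n_B - n_A - n_B) / ((n_A+n_B)^2 * (n_A+n_B-1)) = 8232/2548 = 3.2308.
        SD[R] = 1.7974.
Step 4: R = E[R], so z = 0 with no continuity correction.
Step 5: Two-sided p-value via normal approximation = 2*(1 - Phi(|z|)) = 1.000000.
Step 6: alpha = 0.1. fail to reject H0.

R = 8, z = 0.0000, p = 1.000000, fail to reject H0.


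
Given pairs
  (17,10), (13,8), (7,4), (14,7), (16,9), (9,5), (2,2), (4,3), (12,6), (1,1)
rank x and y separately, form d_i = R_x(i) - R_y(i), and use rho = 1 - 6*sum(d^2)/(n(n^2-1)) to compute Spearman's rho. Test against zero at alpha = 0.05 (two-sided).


Step 1: Rank x and y separately (midranks; no ties here).
rank(x): 17->10, 13->7, 7->4, 14->8, 16->9, 9->5, 2->2, 4->3, 12->6, 1->1
rank(y): 10->10, 8->8, 4->4, 7->7, 9->9, 5->5, 2->2, 3->3, 6->6, 1->1
Step 2: d_i = R_x(i) - R_y(i); compute d_i^2.
  (10-10)^2=0, (7-8)^2=1, (4-4)^2=0, (8-7)^2=1, (9-9)^2=0, (5-5)^2=0, (2-2)^2=0, (3-3)^2=0, (6-6)^2=0, (1-1)^2=0
sum(d^2) = 2.
Step 3: rho = 1 - 6*2 / (10*(10^2 - 1)) = 1 - 12/990 = 0.987879.
Step 4: Under H0, t = rho * sqrt((n-2)/(1-rho^2)) = 18.0003 ~ t(8).
Step 5: Two-sided p-value from the t-distribution with 8 df = 0.000000.
Step 6: alpha = 0.05. reject H0.

rho = 0.9879, p = 0.000000, reject H0 at alpha = 0.05.


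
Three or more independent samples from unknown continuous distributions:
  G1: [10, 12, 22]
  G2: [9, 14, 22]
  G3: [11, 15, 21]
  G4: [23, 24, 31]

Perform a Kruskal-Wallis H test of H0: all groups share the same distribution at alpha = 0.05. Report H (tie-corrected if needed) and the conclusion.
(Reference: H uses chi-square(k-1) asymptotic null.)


Step 1: Combine all N = 12 observations and assign midranks.
sorted (value, group, rank): (9,G2,1), (10,G1,2), (11,G3,3), (12,G1,4), (14,G2,5), (15,G3,6), (21,G3,7), (22,G1,8.5), (22,G2,8.5), (23,G4,10), (24,G4,11), (31,G4,12)
Step 2: Sum ranks within each group.
R_1 = 14.5 (n_1 = 3)
R_2 = 14.5 (n_2 = 3)
R_3 = 16 (n_3 = 3)
R_4 = 33 (n_4 = 3)
Step 3: H = 12/(N(N+1)) * sum(R_i^2/n_i) - 3(N+1)
     = 12/(12*13) * (14.5^2/3 + 14.5^2/3 + 16^2/3 + 33^2/3) - 3*13
     = 0.076923 * 588.5 - 39
     = 6.269231.
Step 4: Ties present; correction factor C = 1 - 6/(12^3 - 12) = 0.996503. Corrected H = 6.269231 / 0.996503 = 6.291228.
Step 5: Under H0, H ~ chi^2(3); p-value = 0.098270.
Step 6: alpha = 0.05. fail to reject H0.

H = 6.2912, df = 3, p = 0.098270, fail to reject H0.


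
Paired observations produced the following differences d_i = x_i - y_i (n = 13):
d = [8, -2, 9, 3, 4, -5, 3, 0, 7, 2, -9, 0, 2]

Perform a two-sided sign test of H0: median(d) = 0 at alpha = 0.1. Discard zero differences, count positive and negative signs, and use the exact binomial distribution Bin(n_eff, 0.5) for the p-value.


Step 1: Discard zero differences. Original n = 13; n_eff = number of nonzero differences = 11.
Nonzero differences (with sign): +8, -2, +9, +3, +4, -5, +3, +7, +2, -9, +2
Step 2: Count signs: positive = 8, negative = 3.
Step 3: Under H0: P(positive) = 0.5, so the number of positives S ~ Bin(11, 0.5).
Step 4: Two-sided exact p-value = sum of Bin(11,0.5) probabilities at or below the observed probability = 0.226562.
Step 5: alpha = 0.1. fail to reject H0.

n_eff = 11, pos = 8, neg = 3, p = 0.226562, fail to reject H0.


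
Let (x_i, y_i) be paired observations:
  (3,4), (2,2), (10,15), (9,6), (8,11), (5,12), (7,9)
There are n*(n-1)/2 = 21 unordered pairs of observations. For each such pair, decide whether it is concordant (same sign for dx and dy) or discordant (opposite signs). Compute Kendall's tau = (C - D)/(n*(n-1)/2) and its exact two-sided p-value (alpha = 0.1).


Step 1: Enumerate the 21 unordered pairs (i,j) with i<j and classify each by sign(x_j-x_i) * sign(y_j-y_i).
  (1,2):dx=-1,dy=-2->C; (1,3):dx=+7,dy=+11->C; (1,4):dx=+6,dy=+2->C; (1,5):dx=+5,dy=+7->C
  (1,6):dx=+2,dy=+8->C; (1,7):dx=+4,dy=+5->C; (2,3):dx=+8,dy=+13->C; (2,4):dx=+7,dy=+4->C
  (2,5):dx=+6,dy=+9->C; (2,6):dx=+3,dy=+10->C; (2,7):dx=+5,dy=+7->C; (3,4):dx=-1,dy=-9->C
  (3,5):dx=-2,dy=-4->C; (3,6):dx=-5,dy=-3->C; (3,7):dx=-3,dy=-6->C; (4,5):dx=-1,dy=+5->D
  (4,6):dx=-4,dy=+6->D; (4,7):dx=-2,dy=+3->D; (5,6):dx=-3,dy=+1->D; (5,7):dx=-1,dy=-2->C
  (6,7):dx=+2,dy=-3->D
Step 2: C = 16, D = 5, total pairs = 21.
Step 3: tau = (C - D)/(n(n-1)/2) = (16 - 5)/21 = 0.523810.
Step 4: Exact two-sided p-value (enumerate n! = 5040 permutations of y under H0): p = 0.136111.
Step 5: alpha = 0.1. fail to reject H0.

tau_b = 0.5238 (C=16, D=5), p = 0.136111, fail to reject H0.


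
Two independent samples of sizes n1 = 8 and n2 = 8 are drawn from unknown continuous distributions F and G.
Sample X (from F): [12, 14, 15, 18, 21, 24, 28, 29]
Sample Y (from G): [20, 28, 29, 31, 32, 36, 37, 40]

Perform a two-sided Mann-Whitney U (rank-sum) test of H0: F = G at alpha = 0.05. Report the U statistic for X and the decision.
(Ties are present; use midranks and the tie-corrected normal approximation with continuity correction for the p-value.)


Step 1: Combine and sort all 16 observations; assign midranks.
sorted (value, group): (12,X), (14,X), (15,X), (18,X), (20,Y), (21,X), (24,X), (28,X), (28,Y), (29,X), (29,Y), (31,Y), (32,Y), (36,Y), (37,Y), (40,Y)
ranks: 12->1, 14->2, 15->3, 18->4, 20->5, 21->6, 24->7, 28->8.5, 28->8.5, 29->10.5, 29->10.5, 31->12, 32->13, 36->14, 37->15, 40->16
Step 2: Rank sum for X: R1 = 1 + 2 + 3 + 4 + 6 + 7 + 8.5 + 10.5 = 42.
Step 3: U_X = R1 - n1(n1+1)/2 = 42 - 8*9/2 = 42 - 36 = 6.
       U_Y = n1*n2 - U_X = 64 - 6 = 58.
Step 4: Ties are present, so use the tie-corrected normal approximation (with continuity correction) for the p-value.
Step 5: p-value = 0.007319; compare to alpha = 0.05. reject H0.

U_X = 6, p = 0.007319, reject H0 at alpha = 0.05.


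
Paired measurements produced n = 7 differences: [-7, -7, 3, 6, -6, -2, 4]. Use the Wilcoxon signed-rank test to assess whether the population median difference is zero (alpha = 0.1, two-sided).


Step 1: Drop any zero differences (none here) and take |d_i|.
|d| = [7, 7, 3, 6, 6, 2, 4]
Step 2: Midrank |d_i| (ties get averaged ranks).
ranks: |7|->6.5, |7|->6.5, |3|->2, |6|->4.5, |6|->4.5, |2|->1, |4|->3
Step 3: Attach original signs; sum ranks with positive sign and with negative sign.
W+ = 2 + 4.5 + 3 = 9.5
W- = 6.5 + 6.5 + 4.5 + 1 = 18.5
(Check: W+ + W- = 28 should equal n(n+1)/2 = 28.)
Step 4: Test statistic W = min(W+, W-) = 9.5.
Step 5: Ties in |d|, so use the tie-corrected normal approximation.
        E[W] = n(n+1)/4 = 7*8/4 = 14.
        Tie groups: |d|=6 (t=2), |d|=7 (t=2); sum(t^3 - t) = 12.
        Var[W] = n(n+1)(2n+1)/24 - sum(t^3-t)/48 = 840/24 - 12/48 = 34.75.
        z = (W - E[W]) / sqrt(Var[W]) = (9.5 - 14) / 5.8949 = -0.7634.
        Two-sided p = 2*Phi(z) = 0.445243.
Step 6: alpha = 0.1. fail to reject H0.

W+ = 9.5, W- = 18.5, W = min = 9.5, p = 0.445243, fail to reject H0.


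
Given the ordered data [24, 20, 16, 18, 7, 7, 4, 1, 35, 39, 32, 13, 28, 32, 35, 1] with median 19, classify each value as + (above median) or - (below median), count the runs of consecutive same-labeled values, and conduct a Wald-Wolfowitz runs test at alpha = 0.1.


Step 1: Compute median = 19; label A = above, B = below.
Labels in order: AABBBBBBAAABAAAB  (n_A = 8, n_B = 8)
Step 2: Count runs R = 6.
Step 3: Under H0 (random ordering), E[R] = 2*n_A*n_B/(n_A+n_B) + 1 = 2*8*8/16 + 1 = 9.0000.
        Var[R] = 2*n_A*n_B*(2*n_A*n_B - n_A - n_B) / ((n_A+n_B)^2 * (n_A+n_B-1)) = 14336/3840 = 3.7333.
        SD[R] = 1.9322.
Step 4: Continuity-corrected z = (R + 0.5 - E[R]) / SD[R] = (6 + 0.5 - 9.0000) / 1.9322 = -1.2939.
Step 5: Two-sided p-value via normal approximation = 2*(1 - Phi(|z|)) = 0.195709.
Step 6: alpha = 0.1. fail to reject H0.

R = 6, z = -1.2939, p = 0.195709, fail to reject H0.


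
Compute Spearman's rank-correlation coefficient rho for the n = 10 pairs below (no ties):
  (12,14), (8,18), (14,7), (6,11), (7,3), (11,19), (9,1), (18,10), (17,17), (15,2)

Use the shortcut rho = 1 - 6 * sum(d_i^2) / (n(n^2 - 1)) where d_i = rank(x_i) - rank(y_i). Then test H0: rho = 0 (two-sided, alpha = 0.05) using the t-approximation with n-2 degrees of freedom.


Step 1: Rank x and y separately (midranks; no ties here).
rank(x): 12->6, 8->3, 14->7, 6->1, 7->2, 11->5, 9->4, 18->10, 17->9, 15->8
rank(y): 14->7, 18->9, 7->4, 11->6, 3->3, 19->10, 1->1, 10->5, 17->8, 2->2
Step 2: d_i = R_x(i) - R_y(i); compute d_i^2.
  (6-7)^2=1, (3-9)^2=36, (7-4)^2=9, (1-6)^2=25, (2-3)^2=1, (5-10)^2=25, (4-1)^2=9, (10-5)^2=25, (9-8)^2=1, (8-2)^2=36
sum(d^2) = 168.
Step 3: rho = 1 - 6*168 / (10*(10^2 - 1)) = 1 - 1008/990 = -0.018182.
Step 4: Under H0, t = rho * sqrt((n-2)/(1-rho^2)) = -0.0514 ~ t(8).
Step 5: Two-sided p-value from the t-distribution with 8 df = 0.960240.
Step 6: alpha = 0.05. fail to reject H0.

rho = -0.0182, p = 0.960240, fail to reject H0 at alpha = 0.05.


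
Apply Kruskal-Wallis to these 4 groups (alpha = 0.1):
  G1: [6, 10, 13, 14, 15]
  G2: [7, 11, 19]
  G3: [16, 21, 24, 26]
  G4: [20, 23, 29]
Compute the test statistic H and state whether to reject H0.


Step 1: Combine all N = 15 observations and assign midranks.
sorted (value, group, rank): (6,G1,1), (7,G2,2), (10,G1,3), (11,G2,4), (13,G1,5), (14,G1,6), (15,G1,7), (16,G3,8), (19,G2,9), (20,G4,10), (21,G3,11), (23,G4,12), (24,G3,13), (26,G3,14), (29,G4,15)
Step 2: Sum ranks within each group.
R_1 = 22 (n_1 = 5)
R_2 = 15 (n_2 = 3)
R_3 = 46 (n_3 = 4)
R_4 = 37 (n_4 = 3)
Step 3: H = 12/(N(N+1)) * sum(R_i^2/n_i) - 3(N+1)
     = 12/(15*16) * (22^2/5 + 15^2/3 + 46^2/4 + 37^2/3) - 3*16
     = 0.050000 * 1157.13 - 48
     = 9.856667.
Step 4: No ties, so H is used without correction.
Step 5: Under H0, H ~ chi^2(3); p-value = 0.019825.
Step 6: alpha = 0.1. reject H0.

H = 9.8567, df = 3, p = 0.019825, reject H0.


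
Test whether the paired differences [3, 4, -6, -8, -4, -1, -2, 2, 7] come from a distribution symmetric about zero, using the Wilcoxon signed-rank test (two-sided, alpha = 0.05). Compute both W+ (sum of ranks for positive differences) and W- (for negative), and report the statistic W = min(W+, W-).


Step 1: Drop any zero differences (none here) and take |d_i|.
|d| = [3, 4, 6, 8, 4, 1, 2, 2, 7]
Step 2: Midrank |d_i| (ties get averaged ranks).
ranks: |3|->4, |4|->5.5, |6|->7, |8|->9, |4|->5.5, |1|->1, |2|->2.5, |2|->2.5, |7|->8
Step 3: Attach original signs; sum ranks with positive sign and with negative sign.
W+ = 4 + 5.5 + 2.5 + 8 = 20
W- = 7 + 9 + 5.5 + 1 + 2.5 = 25
(Check: W+ + W- = 45 should equal n(n+1)/2 = 45.)
Step 4: Test statistic W = min(W+, W-) = 20.
Step 5: Ties in |d|, so use the tie-corrected normal approximation.
        E[W] = n(n+1)/4 = 9*10/4 = 22.5.
        Tie groups: |d|=2 (t=2), |d|=4 (t=2); sum(t^3 - t) = 12.
        Var[W] = n(n+1)(2n+1)/24 - sum(t^3-t)/48 = 1710/24 - 12/48 = 71.
        z = (W - E[W]) / sqrt(Var[W]) = (20 - 22.5) / 8.4261 = -0.2967.
        Two-sided p = 2*Phi(z) = 0.766699.
Step 6: alpha = 0.05. fail to reject H0.

W+ = 20, W- = 25, W = min = 20, p = 0.766699, fail to reject H0.


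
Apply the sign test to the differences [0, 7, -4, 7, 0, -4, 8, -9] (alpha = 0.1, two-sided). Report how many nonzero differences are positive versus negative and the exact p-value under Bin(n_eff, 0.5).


Step 1: Discard zero differences. Original n = 8; n_eff = number of nonzero differences = 6.
Nonzero differences (with sign): +7, -4, +7, -4, +8, -9
Step 2: Count signs: positive = 3, negative = 3.
Step 3: Under H0: P(positive) = 0.5, so the number of positives S ~ Bin(6, 0.5).
Step 4: Two-sided exact p-value = sum of Bin(6,0.5) probabilities at or below the observed probability = 1.000000.
Step 5: alpha = 0.1. fail to reject H0.

n_eff = 6, pos = 3, neg = 3, p = 1.000000, fail to reject H0.


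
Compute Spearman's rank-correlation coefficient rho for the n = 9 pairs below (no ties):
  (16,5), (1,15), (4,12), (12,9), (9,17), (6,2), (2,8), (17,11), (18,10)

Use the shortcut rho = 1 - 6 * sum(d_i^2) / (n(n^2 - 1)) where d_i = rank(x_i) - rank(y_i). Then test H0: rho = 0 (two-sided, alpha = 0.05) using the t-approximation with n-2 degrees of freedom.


Step 1: Rank x and y separately (midranks; no ties here).
rank(x): 16->7, 1->1, 4->3, 12->6, 9->5, 6->4, 2->2, 17->8, 18->9
rank(y): 5->2, 15->8, 12->7, 9->4, 17->9, 2->1, 8->3, 11->6, 10->5
Step 2: d_i = R_x(i) - R_y(i); compute d_i^2.
  (7-2)^2=25, (1-8)^2=49, (3-7)^2=16, (6-4)^2=4, (5-9)^2=16, (4-1)^2=9, (2-3)^2=1, (8-6)^2=4, (9-5)^2=16
sum(d^2) = 140.
Step 3: rho = 1 - 6*140 / (9*(9^2 - 1)) = 1 - 840/720 = -0.166667.
Step 4: Under H0, t = rho * sqrt((n-2)/(1-rho^2)) = -0.4472 ~ t(7).
Step 5: Two-sided p-value from the t-distribution with 7 df = 0.668231.
Step 6: alpha = 0.05. fail to reject H0.

rho = -0.1667, p = 0.668231, fail to reject H0 at alpha = 0.05.


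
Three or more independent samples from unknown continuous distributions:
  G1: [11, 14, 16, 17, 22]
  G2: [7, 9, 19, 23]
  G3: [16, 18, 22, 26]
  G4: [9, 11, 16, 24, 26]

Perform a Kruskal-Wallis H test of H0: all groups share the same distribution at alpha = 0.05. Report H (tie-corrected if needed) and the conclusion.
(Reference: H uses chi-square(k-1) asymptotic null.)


Step 1: Combine all N = 18 observations and assign midranks.
sorted (value, group, rank): (7,G2,1), (9,G2,2.5), (9,G4,2.5), (11,G1,4.5), (11,G4,4.5), (14,G1,6), (16,G1,8), (16,G3,8), (16,G4,8), (17,G1,10), (18,G3,11), (19,G2,12), (22,G1,13.5), (22,G3,13.5), (23,G2,15), (24,G4,16), (26,G3,17.5), (26,G4,17.5)
Step 2: Sum ranks within each group.
R_1 = 42 (n_1 = 5)
R_2 = 30.5 (n_2 = 4)
R_3 = 50 (n_3 = 4)
R_4 = 48.5 (n_4 = 5)
Step 3: H = 12/(N(N+1)) * sum(R_i^2/n_i) - 3(N+1)
     = 12/(18*19) * (42^2/5 + 30.5^2/4 + 50^2/4 + 48.5^2/5) - 3*19
     = 0.035088 * 1680.81 - 57
     = 1.975877.
Step 4: Ties present; correction factor C = 1 - 48/(18^3 - 18) = 0.991744. Corrected H = 1.975877 / 0.991744 = 1.992326.
Step 5: Under H0, H ~ chi^2(3); p-value = 0.574001.
Step 6: alpha = 0.05. fail to reject H0.

H = 1.9923, df = 3, p = 0.574001, fail to reject H0.


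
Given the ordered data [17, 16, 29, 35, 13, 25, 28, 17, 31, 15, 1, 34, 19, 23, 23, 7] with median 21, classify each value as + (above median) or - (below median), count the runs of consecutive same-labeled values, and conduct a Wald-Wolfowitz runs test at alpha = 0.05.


Step 1: Compute median = 21; label A = above, B = below.
Labels in order: BBAABAABABBABAAB  (n_A = 8, n_B = 8)
Step 2: Count runs R = 11.
Step 3: Under H0 (random ordering), E[R] = 2*n_A*n_B/(n_A+n_B) + 1 = 2*8*8/16 + 1 = 9.0000.
        Var[R] = 2*n_A*n_B*(2*n_A*n_B - n_A - n_B) / ((n_A+n_B)^2 * (n_A+n_B-1)) = 14336/3840 = 3.7333.
        SD[R] = 1.9322.
Step 4: Continuity-corrected z = (R - 0.5 - E[R]) / SD[R] = (11 - 0.5 - 9.0000) / 1.9322 = 0.7763.
Step 5: Two-sided p-value via normal approximation = 2*(1 - Phi(|z|)) = 0.437558.
Step 6: alpha = 0.05. fail to reject H0.

R = 11, z = 0.7763, p = 0.437558, fail to reject H0.


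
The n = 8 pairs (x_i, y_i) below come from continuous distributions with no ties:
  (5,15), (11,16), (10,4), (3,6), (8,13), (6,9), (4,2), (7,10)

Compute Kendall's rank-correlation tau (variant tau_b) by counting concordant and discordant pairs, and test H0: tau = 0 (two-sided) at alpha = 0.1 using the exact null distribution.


Step 1: Enumerate the 28 unordered pairs (i,j) with i<j and classify each by sign(x_j-x_i) * sign(y_j-y_i).
  (1,2):dx=+6,dy=+1->C; (1,3):dx=+5,dy=-11->D; (1,4):dx=-2,dy=-9->C; (1,5):dx=+3,dy=-2->D
  (1,6):dx=+1,dy=-6->D; (1,7):dx=-1,dy=-13->C; (1,8):dx=+2,dy=-5->D; (2,3):dx=-1,dy=-12->C
  (2,4):dx=-8,dy=-10->C; (2,5):dx=-3,dy=-3->C; (2,6):dx=-5,dy=-7->C; (2,7):dx=-7,dy=-14->C
  (2,8):dx=-4,dy=-6->C; (3,4):dx=-7,dy=+2->D; (3,5):dx=-2,dy=+9->D; (3,6):dx=-4,dy=+5->D
  (3,7):dx=-6,dy=-2->C; (3,8):dx=-3,dy=+6->D; (4,5):dx=+5,dy=+7->C; (4,6):dx=+3,dy=+3->C
  (4,7):dx=+1,dy=-4->D; (4,8):dx=+4,dy=+4->C; (5,6):dx=-2,dy=-4->C; (5,7):dx=-4,dy=-11->C
  (5,8):dx=-1,dy=-3->C; (6,7):dx=-2,dy=-7->C; (6,8):dx=+1,dy=+1->C; (7,8):dx=+3,dy=+8->C
Step 2: C = 19, D = 9, total pairs = 28.
Step 3: tau = (C - D)/(n(n-1)/2) = (19 - 9)/28 = 0.357143.
Step 4: Exact two-sided p-value (enumerate n! = 40320 permutations of y under H0): p = 0.275099.
Step 5: alpha = 0.1. fail to reject H0.

tau_b = 0.3571 (C=19, D=9), p = 0.275099, fail to reject H0.


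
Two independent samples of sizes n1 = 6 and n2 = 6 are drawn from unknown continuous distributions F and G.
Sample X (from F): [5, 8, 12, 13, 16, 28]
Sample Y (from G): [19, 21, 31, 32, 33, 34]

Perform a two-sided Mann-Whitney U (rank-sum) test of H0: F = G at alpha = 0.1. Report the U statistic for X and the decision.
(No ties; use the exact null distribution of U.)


Step 1: Combine and sort all 12 observations; assign midranks.
sorted (value, group): (5,X), (8,X), (12,X), (13,X), (16,X), (19,Y), (21,Y), (28,X), (31,Y), (32,Y), (33,Y), (34,Y)
ranks: 5->1, 8->2, 12->3, 13->4, 16->5, 19->6, 21->7, 28->8, 31->9, 32->10, 33->11, 34->12
Step 2: Rank sum for X: R1 = 1 + 2 + 3 + 4 + 5 + 8 = 23.
Step 3: U_X = R1 - n1(n1+1)/2 = 23 - 6*7/2 = 23 - 21 = 2.
       U_Y = n1*n2 - U_X = 36 - 2 = 34.
Step 4: No ties, so the exact null distribution of U (based on enumerating the C(12,6) = 924 equally likely rank assignments) gives the two-sided p-value.
Step 5: p-value = 0.008658; compare to alpha = 0.1. reject H0.

U_X = 2, p = 0.008658, reject H0 at alpha = 0.1.


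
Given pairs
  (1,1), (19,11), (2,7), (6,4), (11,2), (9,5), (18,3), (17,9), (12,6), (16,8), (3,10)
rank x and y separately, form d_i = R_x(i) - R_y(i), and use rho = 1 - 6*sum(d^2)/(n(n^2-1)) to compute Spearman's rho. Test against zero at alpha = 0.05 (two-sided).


Step 1: Rank x and y separately (midranks; no ties here).
rank(x): 1->1, 19->11, 2->2, 6->4, 11->6, 9->5, 18->10, 17->9, 12->7, 16->8, 3->3
rank(y): 1->1, 11->11, 7->7, 4->4, 2->2, 5->5, 3->3, 9->9, 6->6, 8->8, 10->10
Step 2: d_i = R_x(i) - R_y(i); compute d_i^2.
  (1-1)^2=0, (11-11)^2=0, (2-7)^2=25, (4-4)^2=0, (6-2)^2=16, (5-5)^2=0, (10-3)^2=49, (9-9)^2=0, (7-6)^2=1, (8-8)^2=0, (3-10)^2=49
sum(d^2) = 140.
Step 3: rho = 1 - 6*140 / (11*(11^2 - 1)) = 1 - 840/1320 = 0.363636.
Step 4: Under H0, t = rho * sqrt((n-2)/(1-rho^2)) = 1.1711 ~ t(9).
Step 5: Two-sided p-value from the t-distribution with 9 df = 0.271638.
Step 6: alpha = 0.05. fail to reject H0.

rho = 0.3636, p = 0.271638, fail to reject H0 at alpha = 0.05.


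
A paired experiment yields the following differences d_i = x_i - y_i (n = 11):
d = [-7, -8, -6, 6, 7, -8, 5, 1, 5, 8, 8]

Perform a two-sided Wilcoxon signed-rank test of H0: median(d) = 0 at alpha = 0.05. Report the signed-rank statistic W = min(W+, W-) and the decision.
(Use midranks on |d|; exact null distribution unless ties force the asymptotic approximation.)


Step 1: Drop any zero differences (none here) and take |d_i|.
|d| = [7, 8, 6, 6, 7, 8, 5, 1, 5, 8, 8]
Step 2: Midrank |d_i| (ties get averaged ranks).
ranks: |7|->6.5, |8|->9.5, |6|->4.5, |6|->4.5, |7|->6.5, |8|->9.5, |5|->2.5, |1|->1, |5|->2.5, |8|->9.5, |8|->9.5
Step 3: Attach original signs; sum ranks with positive sign and with negative sign.
W+ = 4.5 + 6.5 + 2.5 + 1 + 2.5 + 9.5 + 9.5 = 36
W- = 6.5 + 9.5 + 4.5 + 9.5 = 30
(Check: W+ + W- = 66 should equal n(n+1)/2 = 66.)
Step 4: Test statistic W = min(W+, W-) = 30.
Step 5: Ties in |d|, so use the tie-corrected normal approximation.
        E[W] = n(n+1)/4 = 11*12/4 = 33.
        Tie groups: |d|=5 (t=2), |d|=6 (t=2), |d|=7 (t=2), |d|=8 (t=4); sum(t^3 - t) = 78.
        Var[W] = n(n+1)(2n+1)/24 - sum(t^3-t)/48 = 3036/24 - 78/48 = 124.875.
        z = (W - E[W]) / sqrt(Var[W]) = (30 - 33) / 11.1747 = -0.2685.
        Two-sided p = 2*Phi(z) = 0.788343.
Step 6: alpha = 0.05. fail to reject H0.

W+ = 36, W- = 30, W = min = 30, p = 0.788343, fail to reject H0.


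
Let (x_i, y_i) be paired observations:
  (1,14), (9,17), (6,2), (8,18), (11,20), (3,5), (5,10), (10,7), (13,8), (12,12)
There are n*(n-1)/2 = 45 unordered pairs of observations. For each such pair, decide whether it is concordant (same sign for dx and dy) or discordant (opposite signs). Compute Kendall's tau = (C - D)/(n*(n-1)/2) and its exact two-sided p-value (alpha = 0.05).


Step 1: Enumerate the 45 unordered pairs (i,j) with i<j and classify each by sign(x_j-x_i) * sign(y_j-y_i).
  (1,2):dx=+8,dy=+3->C; (1,3):dx=+5,dy=-12->D; (1,4):dx=+7,dy=+4->C; (1,5):dx=+10,dy=+6->C
  (1,6):dx=+2,dy=-9->D; (1,7):dx=+4,dy=-4->D; (1,8):dx=+9,dy=-7->D; (1,9):dx=+12,dy=-6->D
  (1,10):dx=+11,dy=-2->D; (2,3):dx=-3,dy=-15->C; (2,4):dx=-1,dy=+1->D; (2,5):dx=+2,dy=+3->C
  (2,6):dx=-6,dy=-12->C; (2,7):dx=-4,dy=-7->C; (2,8):dx=+1,dy=-10->D; (2,9):dx=+4,dy=-9->D
  (2,10):dx=+3,dy=-5->D; (3,4):dx=+2,dy=+16->C; (3,5):dx=+5,dy=+18->C; (3,6):dx=-3,dy=+3->D
  (3,7):dx=-1,dy=+8->D; (3,8):dx=+4,dy=+5->C; (3,9):dx=+7,dy=+6->C; (3,10):dx=+6,dy=+10->C
  (4,5):dx=+3,dy=+2->C; (4,6):dx=-5,dy=-13->C; (4,7):dx=-3,dy=-8->C; (4,8):dx=+2,dy=-11->D
  (4,9):dx=+5,dy=-10->D; (4,10):dx=+4,dy=-6->D; (5,6):dx=-8,dy=-15->C; (5,7):dx=-6,dy=-10->C
  (5,8):dx=-1,dy=-13->C; (5,9):dx=+2,dy=-12->D; (5,10):dx=+1,dy=-8->D; (6,7):dx=+2,dy=+5->C
  (6,8):dx=+7,dy=+2->C; (6,9):dx=+10,dy=+3->C; (6,10):dx=+9,dy=+7->C; (7,8):dx=+5,dy=-3->D
  (7,9):dx=+8,dy=-2->D; (7,10):dx=+7,dy=+2->C; (8,9):dx=+3,dy=+1->C; (8,10):dx=+2,dy=+5->C
  (9,10):dx=-1,dy=+4->D
Step 2: C = 25, D = 20, total pairs = 45.
Step 3: tau = (C - D)/(n(n-1)/2) = (25 - 20)/45 = 0.111111.
Step 4: Exact two-sided p-value (enumerate n! = 3628800 permutations of y under H0): p = 0.727490.
Step 5: alpha = 0.05. fail to reject H0.

tau_b = 0.1111 (C=25, D=20), p = 0.727490, fail to reject H0.


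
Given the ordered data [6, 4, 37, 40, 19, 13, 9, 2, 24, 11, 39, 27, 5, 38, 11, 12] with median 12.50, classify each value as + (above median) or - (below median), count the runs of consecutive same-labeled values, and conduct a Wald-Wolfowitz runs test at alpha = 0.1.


Step 1: Compute median = 12.50; label A = above, B = below.
Labels in order: BBAAAABBABAABABB  (n_A = 8, n_B = 8)
Step 2: Count runs R = 9.
Step 3: Under H0 (random ordering), E[R] = 2*n_A*n_B/(n_A+n_B) + 1 = 2*8*8/16 + 1 = 9.0000.
        Var[R] = 2*n_A*n_B*(2*n_A*n_B - n_A - n_B) / ((n_A+n_B)^2 * (n_A+n_B-1)) = 14336/3840 = 3.7333.
        SD[R] = 1.9322.
Step 4: R = E[R], so z = 0 with no continuity correction.
Step 5: Two-sided p-value via normal approximation = 2*(1 - Phi(|z|)) = 1.000000.
Step 6: alpha = 0.1. fail to reject H0.

R = 9, z = 0.0000, p = 1.000000, fail to reject H0.


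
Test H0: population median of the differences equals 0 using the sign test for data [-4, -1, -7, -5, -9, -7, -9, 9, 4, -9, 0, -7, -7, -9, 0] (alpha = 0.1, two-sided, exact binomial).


Step 1: Discard zero differences. Original n = 15; n_eff = number of nonzero differences = 13.
Nonzero differences (with sign): -4, -1, -7, -5, -9, -7, -9, +9, +4, -9, -7, -7, -9
Step 2: Count signs: positive = 2, negative = 11.
Step 3: Under H0: P(positive) = 0.5, so the number of positives S ~ Bin(13, 0.5).
Step 4: Two-sided exact p-value = sum of Bin(13,0.5) probabilities at or below the observed probability = 0.022461.
Step 5: alpha = 0.1. reject H0.

n_eff = 13, pos = 2, neg = 11, p = 0.022461, reject H0.


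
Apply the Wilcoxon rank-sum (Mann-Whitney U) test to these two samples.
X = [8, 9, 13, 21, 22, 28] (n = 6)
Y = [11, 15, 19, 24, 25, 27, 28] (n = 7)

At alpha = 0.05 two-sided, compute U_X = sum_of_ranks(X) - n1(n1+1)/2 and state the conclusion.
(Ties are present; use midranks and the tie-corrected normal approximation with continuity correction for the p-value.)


Step 1: Combine and sort all 13 observations; assign midranks.
sorted (value, group): (8,X), (9,X), (11,Y), (13,X), (15,Y), (19,Y), (21,X), (22,X), (24,Y), (25,Y), (27,Y), (28,X), (28,Y)
ranks: 8->1, 9->2, 11->3, 13->4, 15->5, 19->6, 21->7, 22->8, 24->9, 25->10, 27->11, 28->12.5, 28->12.5
Step 2: Rank sum for X: R1 = 1 + 2 + 4 + 7 + 8 + 12.5 = 34.5.
Step 3: U_X = R1 - n1(n1+1)/2 = 34.5 - 6*7/2 = 34.5 - 21 = 13.5.
       U_Y = n1*n2 - U_X = 42 - 13.5 = 28.5.
Step 4: Ties are present, so use the tie-corrected normal approximation (with continuity correction) for the p-value.
Step 5: p-value = 0.316645; compare to alpha = 0.05. fail to reject H0.

U_X = 13.5, p = 0.316645, fail to reject H0 at alpha = 0.05.


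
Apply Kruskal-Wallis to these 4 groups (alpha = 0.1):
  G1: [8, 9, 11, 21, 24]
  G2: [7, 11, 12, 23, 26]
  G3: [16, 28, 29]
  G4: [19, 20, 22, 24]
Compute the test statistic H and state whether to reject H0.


Step 1: Combine all N = 17 observations and assign midranks.
sorted (value, group, rank): (7,G2,1), (8,G1,2), (9,G1,3), (11,G1,4.5), (11,G2,4.5), (12,G2,6), (16,G3,7), (19,G4,8), (20,G4,9), (21,G1,10), (22,G4,11), (23,G2,12), (24,G1,13.5), (24,G4,13.5), (26,G2,15), (28,G3,16), (29,G3,17)
Step 2: Sum ranks within each group.
R_1 = 33 (n_1 = 5)
R_2 = 38.5 (n_2 = 5)
R_3 = 40 (n_3 = 3)
R_4 = 41.5 (n_4 = 4)
Step 3: H = 12/(N(N+1)) * sum(R_i^2/n_i) - 3(N+1)
     = 12/(17*18) * (33^2/5 + 38.5^2/5 + 40^2/3 + 41.5^2/4) - 3*18
     = 0.039216 * 1478.15 - 54
     = 3.966503.
Step 4: Ties present; correction factor C = 1 - 12/(17^3 - 17) = 0.997549. Corrected H = 3.966503 / 0.997549 = 3.976249.
Step 5: Under H0, H ~ chi^2(3); p-value = 0.264040.
Step 6: alpha = 0.1. fail to reject H0.

H = 3.9762, df = 3, p = 0.264040, fail to reject H0.


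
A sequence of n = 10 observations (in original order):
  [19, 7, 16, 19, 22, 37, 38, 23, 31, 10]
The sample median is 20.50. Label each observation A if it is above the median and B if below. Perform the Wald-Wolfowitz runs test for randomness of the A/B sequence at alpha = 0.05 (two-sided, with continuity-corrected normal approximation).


Step 1: Compute median = 20.50; label A = above, B = below.
Labels in order: BBBBAAAAAB  (n_A = 5, n_B = 5)
Step 2: Count runs R = 3.
Step 3: Under H0 (random ordering), E[R] = 2*n_A*n_B/(n_A+n_B) + 1 = 2*5*5/10 + 1 = 6.0000.
        Var[R] = 2*n_A*n_B*(2*n_A*n_B - n_A - n_B) / ((n_A+n_B)^2 * (n_A+n_B-1)) = 2000/900 = 2.2222.
        SD[R] = 1.4907.
Step 4: Continuity-corrected z = (R + 0.5 - E[R]) / SD[R] = (3 + 0.5 - 6.0000) / 1.4907 = -1.6771.
Step 5: Two-sided p-value via normal approximation = 2*(1 - Phi(|z|)) = 0.093533.
Step 6: alpha = 0.05. fail to reject H0.

R = 3, z = -1.6771, p = 0.093533, fail to reject H0.


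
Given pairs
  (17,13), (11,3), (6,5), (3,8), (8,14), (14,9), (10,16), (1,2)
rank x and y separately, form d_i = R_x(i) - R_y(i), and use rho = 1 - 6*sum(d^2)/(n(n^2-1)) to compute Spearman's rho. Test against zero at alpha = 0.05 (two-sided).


Step 1: Rank x and y separately (midranks; no ties here).
rank(x): 17->8, 11->6, 6->3, 3->2, 8->4, 14->7, 10->5, 1->1
rank(y): 13->6, 3->2, 5->3, 8->4, 14->7, 9->5, 16->8, 2->1
Step 2: d_i = R_x(i) - R_y(i); compute d_i^2.
  (8-6)^2=4, (6-2)^2=16, (3-3)^2=0, (2-4)^2=4, (4-7)^2=9, (7-5)^2=4, (5-8)^2=9, (1-1)^2=0
sum(d^2) = 46.
Step 3: rho = 1 - 6*46 / (8*(8^2 - 1)) = 1 - 276/504 = 0.452381.
Step 4: Under H0, t = rho * sqrt((n-2)/(1-rho^2)) = 1.2425 ~ t(6).
Step 5: Two-sided p-value from the t-distribution with 6 df = 0.260405.
Step 6: alpha = 0.05. fail to reject H0.

rho = 0.4524, p = 0.260405, fail to reject H0 at alpha = 0.05.


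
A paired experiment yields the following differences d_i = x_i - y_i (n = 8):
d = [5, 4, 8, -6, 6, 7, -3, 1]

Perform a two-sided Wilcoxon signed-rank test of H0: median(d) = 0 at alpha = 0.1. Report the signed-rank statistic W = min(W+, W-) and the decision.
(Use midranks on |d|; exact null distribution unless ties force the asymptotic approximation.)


Step 1: Drop any zero differences (none here) and take |d_i|.
|d| = [5, 4, 8, 6, 6, 7, 3, 1]
Step 2: Midrank |d_i| (ties get averaged ranks).
ranks: |5|->4, |4|->3, |8|->8, |6|->5.5, |6|->5.5, |7|->7, |3|->2, |1|->1
Step 3: Attach original signs; sum ranks with positive sign and with negative sign.
W+ = 4 + 3 + 8 + 5.5 + 7 + 1 = 28.5
W- = 5.5 + 2 = 7.5
(Check: W+ + W- = 36 should equal n(n+1)/2 = 36.)
Step 4: Test statistic W = min(W+, W-) = 7.5.
Step 5: Ties in |d|, so use the tie-corrected normal approximation.
        E[W] = n(n+1)/4 = 8*9/4 = 18.
        Tie groups: |d|=6 (t=2); sum(t^3 - t) = 6.
        Var[W] = n(n+1)(2n+1)/24 - sum(t^3-t)/48 = 1224/24 - 6/48 = 50.875.
        z = (W - E[W]) / sqrt(Var[W]) = (7.5 - 18) / 7.1327 = -1.4721.
        Two-sided p = 2*Phi(z) = 0.140994.
Step 6: alpha = 0.1. fail to reject H0.

W+ = 28.5, W- = 7.5, W = min = 7.5, p = 0.140994, fail to reject H0.


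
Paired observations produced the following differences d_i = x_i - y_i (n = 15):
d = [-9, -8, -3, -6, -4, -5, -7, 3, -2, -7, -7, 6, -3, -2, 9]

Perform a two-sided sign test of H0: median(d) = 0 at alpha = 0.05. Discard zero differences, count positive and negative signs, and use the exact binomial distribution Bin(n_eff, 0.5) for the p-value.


Step 1: Discard zero differences. Original n = 15; n_eff = number of nonzero differences = 15.
Nonzero differences (with sign): -9, -8, -3, -6, -4, -5, -7, +3, -2, -7, -7, +6, -3, -2, +9
Step 2: Count signs: positive = 3, negative = 12.
Step 3: Under H0: P(positive) = 0.5, so the number of positives S ~ Bin(15, 0.5).
Step 4: Two-sided exact p-value = sum of Bin(15,0.5) probabilities at or below the observed probability = 0.035156.
Step 5: alpha = 0.05. reject H0.

n_eff = 15, pos = 3, neg = 12, p = 0.035156, reject H0.


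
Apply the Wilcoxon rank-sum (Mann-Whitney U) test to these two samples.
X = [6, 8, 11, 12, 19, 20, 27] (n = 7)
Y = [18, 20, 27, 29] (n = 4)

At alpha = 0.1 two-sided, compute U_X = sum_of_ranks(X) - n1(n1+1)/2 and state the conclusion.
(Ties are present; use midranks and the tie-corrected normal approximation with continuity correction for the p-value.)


Step 1: Combine and sort all 11 observations; assign midranks.
sorted (value, group): (6,X), (8,X), (11,X), (12,X), (18,Y), (19,X), (20,X), (20,Y), (27,X), (27,Y), (29,Y)
ranks: 6->1, 8->2, 11->3, 12->4, 18->5, 19->6, 20->7.5, 20->7.5, 27->9.5, 27->9.5, 29->11
Step 2: Rank sum for X: R1 = 1 + 2 + 3 + 4 + 6 + 7.5 + 9.5 = 33.
Step 3: U_X = R1 - n1(n1+1)/2 = 33 - 7*8/2 = 33 - 28 = 5.
       U_Y = n1*n2 - U_X = 28 - 5 = 23.
Step 4: Ties are present, so use the tie-corrected normal approximation (with continuity correction) for the p-value.
Step 5: p-value = 0.106592; compare to alpha = 0.1. fail to reject H0.

U_X = 5, p = 0.106592, fail to reject H0 at alpha = 0.1.


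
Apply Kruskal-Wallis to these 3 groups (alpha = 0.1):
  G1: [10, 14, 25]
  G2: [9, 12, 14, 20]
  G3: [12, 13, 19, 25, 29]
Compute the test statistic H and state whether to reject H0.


Step 1: Combine all N = 12 observations and assign midranks.
sorted (value, group, rank): (9,G2,1), (10,G1,2), (12,G2,3.5), (12,G3,3.5), (13,G3,5), (14,G1,6.5), (14,G2,6.5), (19,G3,8), (20,G2,9), (25,G1,10.5), (25,G3,10.5), (29,G3,12)
Step 2: Sum ranks within each group.
R_1 = 19 (n_1 = 3)
R_2 = 20 (n_2 = 4)
R_3 = 39 (n_3 = 5)
Step 3: H = 12/(N(N+1)) * sum(R_i^2/n_i) - 3(N+1)
     = 12/(12*13) * (19^2/3 + 20^2/4 + 39^2/5) - 3*13
     = 0.076923 * 524.533 - 39
     = 1.348718.
Step 4: Ties present; correction factor C = 1 - 18/(12^3 - 12) = 0.989510. Corrected H = 1.348718 / 0.989510 = 1.363015.
Step 5: Under H0, H ~ chi^2(2); p-value = 0.505854.
Step 6: alpha = 0.1. fail to reject H0.

H = 1.3630, df = 2, p = 0.505854, fail to reject H0.


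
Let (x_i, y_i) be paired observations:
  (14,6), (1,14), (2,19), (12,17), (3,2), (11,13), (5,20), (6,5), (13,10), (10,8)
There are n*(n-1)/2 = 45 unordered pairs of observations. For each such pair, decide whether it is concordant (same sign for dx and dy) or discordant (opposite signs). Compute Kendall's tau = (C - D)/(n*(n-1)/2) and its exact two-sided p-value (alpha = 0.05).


Step 1: Enumerate the 45 unordered pairs (i,j) with i<j and classify each by sign(x_j-x_i) * sign(y_j-y_i).
  (1,2):dx=-13,dy=+8->D; (1,3):dx=-12,dy=+13->D; (1,4):dx=-2,dy=+11->D; (1,5):dx=-11,dy=-4->C
  (1,6):dx=-3,dy=+7->D; (1,7):dx=-9,dy=+14->D; (1,8):dx=-8,dy=-1->C; (1,9):dx=-1,dy=+4->D
  (1,10):dx=-4,dy=+2->D; (2,3):dx=+1,dy=+5->C; (2,4):dx=+11,dy=+3->C; (2,5):dx=+2,dy=-12->D
  (2,6):dx=+10,dy=-1->D; (2,7):dx=+4,dy=+6->C; (2,8):dx=+5,dy=-9->D; (2,9):dx=+12,dy=-4->D
  (2,10):dx=+9,dy=-6->D; (3,4):dx=+10,dy=-2->D; (3,5):dx=+1,dy=-17->D; (3,6):dx=+9,dy=-6->D
  (3,7):dx=+3,dy=+1->C; (3,8):dx=+4,dy=-14->D; (3,9):dx=+11,dy=-9->D; (3,10):dx=+8,dy=-11->D
  (4,5):dx=-9,dy=-15->C; (4,6):dx=-1,dy=-4->C; (4,7):dx=-7,dy=+3->D; (4,8):dx=-6,dy=-12->C
  (4,9):dx=+1,dy=-7->D; (4,10):dx=-2,dy=-9->C; (5,6):dx=+8,dy=+11->C; (5,7):dx=+2,dy=+18->C
  (5,8):dx=+3,dy=+3->C; (5,9):dx=+10,dy=+8->C; (5,10):dx=+7,dy=+6->C; (6,7):dx=-6,dy=+7->D
  (6,8):dx=-5,dy=-8->C; (6,9):dx=+2,dy=-3->D; (6,10):dx=-1,dy=-5->C; (7,8):dx=+1,dy=-15->D
  (7,9):dx=+8,dy=-10->D; (7,10):dx=+5,dy=-12->D; (8,9):dx=+7,dy=+5->C; (8,10):dx=+4,dy=+3->C
  (9,10):dx=-3,dy=-2->C
Step 2: C = 20, D = 25, total pairs = 45.
Step 3: tau = (C - D)/(n(n-1)/2) = (20 - 25)/45 = -0.111111.
Step 4: Exact two-sided p-value (enumerate n! = 3628800 permutations of y under H0): p = 0.727490.
Step 5: alpha = 0.05. fail to reject H0.

tau_b = -0.1111 (C=20, D=25), p = 0.727490, fail to reject H0.
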